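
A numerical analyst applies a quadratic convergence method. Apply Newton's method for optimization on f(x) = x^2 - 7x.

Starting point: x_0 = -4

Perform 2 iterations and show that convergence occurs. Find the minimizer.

f(x) = x^2 - 7x, f'(x) = 2x + (-7), f''(x) = 2
Step 1: f'(-4) = -15, x_1 = -4 - -15/2 = 7/2
Step 2: f'(7/2) = 0, x_2 = 7/2 (converged)
Newton's method converges in 1 step for quadratics.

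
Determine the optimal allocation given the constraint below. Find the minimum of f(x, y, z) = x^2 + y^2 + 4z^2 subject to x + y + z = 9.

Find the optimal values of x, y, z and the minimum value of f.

Using Lagrange multipliers on f = x^2 + y^2 + 4z^2 with constraint x + y + z = 9:
Conditions: 2*1*x = lambda, 2*1*y = lambda, 2*4*z = lambda
So x = lambda/2, y = lambda/2, z = lambda/8
Substituting into constraint: lambda * (9/8) = 9
lambda = 8
x = 4, y = 4, z = 1
Minimum value = 36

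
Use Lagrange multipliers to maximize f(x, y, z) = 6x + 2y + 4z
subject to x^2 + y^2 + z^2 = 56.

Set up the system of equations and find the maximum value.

Lagrange conditions: 6 = 2*lambda*x, 2 = 2*lambda*y, 4 = 2*lambda*z
So x:6 = y:2 = z:4, i.e. x = 6t, y = 2t, z = 4t
Constraint: t^2*(6^2 + 2^2 + 4^2) = 56
  t^2 * 56 = 56  =>  t = sqrt(1)
Maximum = 6*6t + 2*2t + 4*4t = 56*sqrt(1) = 56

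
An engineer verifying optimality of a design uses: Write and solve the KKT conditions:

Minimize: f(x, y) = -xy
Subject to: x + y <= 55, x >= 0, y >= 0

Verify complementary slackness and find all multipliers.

Problem: min -xy s.t. x + y <= 55 (multiplier lambda), x >= 0 (mu_x), y >= 0 (mu_y)
KKT stationarity: -y + lambda - mu_x = 0, -x + lambda - mu_y = 0, with lambda, mu_x, mu_y >= 0
Complementary slackness: lambda*(x + y - 55) = 0, mu_x*x = 0, mu_y*y = 0
If lambda = 0: y = -mu_x <= 0 and x = -mu_y <= 0 force x = y = 0 with f = 0; but x = y = 55/2 is feasible with f = -3025/4 < 0, so this is not the minimum. Hence lambda > 0 and x + y = 55.
Try x > 0, y > 0 (so mu_x = mu_y = 0): y = lambda, x = lambda => x = y = lambda
x + y = 55 => 2*lambda = 55 => lambda = 55/2
x* = y* = 55/2 > 0, consistent with mu_x = mu_y = 0.
(Any feasible point with x = 0 or y = 0 has f = 0 > -3025/4, so the minimum is not on those boundaries.)
min(-xy) = -3025/4 (i.e. max xy = 3025/4)
Multipliers: lambda = 55/2, mu_x = 0, mu_y = 0
Complementary slackness: lambda*(x + y - 55) = 55/2*(55/2 + 55/2 - 55) = 0, mu_x*x = 0*55/2 = 0, mu_y*y = 0*55/2 = 0. Satisfied.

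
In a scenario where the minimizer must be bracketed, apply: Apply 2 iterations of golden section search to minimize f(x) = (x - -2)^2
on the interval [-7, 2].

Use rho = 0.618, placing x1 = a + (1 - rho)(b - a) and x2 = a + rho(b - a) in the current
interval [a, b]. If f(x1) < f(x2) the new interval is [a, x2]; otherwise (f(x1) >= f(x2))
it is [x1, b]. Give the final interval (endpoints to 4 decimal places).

Golden section search for min of f(x) = (x - -2)^2 on [-7, 2].
Each step: x1 = a + (1 - rho)(b - a), x2 = a + rho(b - a); if f(x1) < f(x2) keep [a, x2], otherwise keep [x1, b].
Step 1: [-7.0000, 2.0000], x1=-3.5620 (f=2.4398), x2=-1.4380 (f=0.3158); f(x1) > f(x2) => keep [-3.5620, 2.0000]
Step 2: [-3.5620, 2.0000], x1=-1.4373 (f=0.3166), x2=-0.1247 (f=3.5168); f(x1) < f(x2) => keep [-3.5620, -0.1247]
Final interval: [-3.5620, -0.1247]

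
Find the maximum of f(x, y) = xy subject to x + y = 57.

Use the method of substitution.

Substitute y = 57 - x into f(x,y) = xy:
g(x) = x(57 - x) = 57x - x^2
g'(x) = 57 - 2x = 0  =>  x = 57/2
y = 57 - 57/2 = 57/2
Maximum value = (57/2) * (57/2) = 3249/4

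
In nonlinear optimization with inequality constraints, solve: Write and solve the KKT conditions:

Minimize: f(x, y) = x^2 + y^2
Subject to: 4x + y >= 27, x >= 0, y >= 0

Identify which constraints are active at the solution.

KKT conditions for min x^2 + y^2 s.t. 4x + 1y >= 27, x >= 0, y >= 0:
Stationarity: 2x = mu*4 + mu_x, 2y = mu*1 + mu_y, with mu, mu_x, mu_y >= 0
Complementary slackness: mu*(4x + y - 27) = 0, mu_x*x = 0, mu_y*y = 0
(0, 0) is infeasible (4*0 + 1*0 < 27), so if mu = 0 stationarity would force x = mu_x/2 >= 0, y = mu_y/2 >= 0 with mu_x*x = mu_y*y = 0, i.e. x = y = 0: contradiction. Hence mu > 0 and 4x + y = 27 is active.
Try x > 0, y > 0 (so mu_x = mu_y = 0): x = 4*mu/2, y = 1*mu/2
Substitute: 4*(4*mu/2) + 1*(1*mu/2) = 27
  mu*17/2 = 27 => mu = 54/17
x* = 108/17 > 0, y* = 27/17 > 0, consistent with mu_x = mu_y = 0.
f is convex and the constraints are linear, so this KKT point is the global minimum.
f* = 729/17
Active constraints: 4x + y >= 27 (holds with equality, mu = 54/17 > 0); x >= 0 and y >= 0 are inactive (mu_x = mu_y = 0).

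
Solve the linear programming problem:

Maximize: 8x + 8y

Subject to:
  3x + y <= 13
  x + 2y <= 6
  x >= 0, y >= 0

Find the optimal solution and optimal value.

Feasible vertices: (0, 0), (0, 3), (4, 1), (13/3, 0)
Objective 8x + 8y at each:
  (0, 0): 0
  (0, 3): 24
  (4, 1): 40
  (13/3, 0): 104/3
Maximum is 40 at (4, 1).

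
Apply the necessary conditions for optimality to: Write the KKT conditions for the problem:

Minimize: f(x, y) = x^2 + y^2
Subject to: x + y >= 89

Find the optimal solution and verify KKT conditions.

KKT conditions for min x^2 + y^2 s.t. x + y >= 89:
Stationarity: 2x = mu, 2y = mu
So x = y = mu/2.
Complementary slackness: mu*(x + y - 89) = 0
Primal feasibility: x + y >= 89; dual feasibility: mu >= 0
If mu = 0 then x = y = 0, but 0 + 0 < 89 is infeasible, so the constraint is active.
Constraint active: x + y = 2*(mu/2) = 89 => mu = 89
x = y = 89/2, f = 7921/2
Verify: stationarity 2*(89/2) = 89 = mu; primal 89/2 + 89/2 = 89 >= 89; dual mu = 89 >= 0; complementary slackness 89*(89 - 89) = 0. All KKT conditions hold.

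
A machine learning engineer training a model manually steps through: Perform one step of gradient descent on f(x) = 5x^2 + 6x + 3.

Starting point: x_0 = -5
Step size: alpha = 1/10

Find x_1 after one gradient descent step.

f(x) = 5x^2 + 6x + 3
f'(x) = 10x + 6
f'(-5) = 10*-5 + (6) = -44
x_1 = x_0 - alpha * f'(x_0) = -5 - 1/10 * -44 = -3/5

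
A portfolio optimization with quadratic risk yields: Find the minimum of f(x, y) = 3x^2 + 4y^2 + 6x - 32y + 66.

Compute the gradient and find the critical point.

f(x,y) = 3x^2 + 4y^2 + 6x - 32y + 66
df/dx = 6x + (6) = 0  =>  x = -1
df/dy = 8y + (-32) = 0  =>  y = 4
f(-1, 4) = 3*(-1)^2 + 4*(4)^2 + 6*(-1) + -32*(4) + 66 = -1
Hessian is diagonal with entries 6, 8 > 0, so this is a minimum.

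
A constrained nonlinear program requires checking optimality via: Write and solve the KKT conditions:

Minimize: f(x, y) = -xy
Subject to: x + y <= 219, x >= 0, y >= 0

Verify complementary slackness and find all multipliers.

Problem: min -xy s.t. x + y <= 219 (multiplier lambda), x >= 0 (mu_x), y >= 0 (mu_y)
KKT stationarity: -y + lambda - mu_x = 0, -x + lambda - mu_y = 0, with lambda, mu_x, mu_y >= 0
Complementary slackness: lambda*(x + y - 219) = 0, mu_x*x = 0, mu_y*y = 0
If lambda = 0: y = -mu_x <= 0 and x = -mu_y <= 0 force x = y = 0 with f = 0; but x = y = 219/2 is feasible with f = -47961/4 < 0, so this is not the minimum. Hence lambda > 0 and x + y = 219.
Try x > 0, y > 0 (so mu_x = mu_y = 0): y = lambda, x = lambda => x = y = lambda
x + y = 219 => 2*lambda = 219 => lambda = 219/2
x* = y* = 219/2 > 0, consistent with mu_x = mu_y = 0.
(Any feasible point with x = 0 or y = 0 has f = 0 > -47961/4, so the minimum is not on those boundaries.)
min(-xy) = -47961/4 (i.e. max xy = 47961/4)
Multipliers: lambda = 219/2, mu_x = 0, mu_y = 0
Complementary slackness: lambda*(x + y - 219) = 219/2*(219/2 + 219/2 - 219) = 0, mu_x*x = 0*219/2 = 0, mu_y*y = 0*219/2 = 0. Satisfied.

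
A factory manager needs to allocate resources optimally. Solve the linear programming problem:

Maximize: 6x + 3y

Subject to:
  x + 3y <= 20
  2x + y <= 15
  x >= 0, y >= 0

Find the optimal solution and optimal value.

Feasible vertices: (0, 0), (0, 20/3), (5, 5), (15/2, 0)
Objective 6x + 3y at each:
  (0, 0): 0
  (0, 20/3): 20
  (5, 5): 45
  (15/2, 0): 45
Maximum is 45 at (5, 5).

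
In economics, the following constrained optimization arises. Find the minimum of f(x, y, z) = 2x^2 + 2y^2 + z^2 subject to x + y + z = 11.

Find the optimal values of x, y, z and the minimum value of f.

Using Lagrange multipliers on f = 2x^2 + 2y^2 + z^2 with constraint x + y + z = 11:
Conditions: 2*2*x = lambda, 2*2*y = lambda, 2*1*z = lambda
So x = lambda/4, y = lambda/4, z = lambda/2
Substituting into constraint: lambda * (1) = 11
lambda = 11
x = 11/4, y = 11/4, z = 11/2
Minimum value = 121/2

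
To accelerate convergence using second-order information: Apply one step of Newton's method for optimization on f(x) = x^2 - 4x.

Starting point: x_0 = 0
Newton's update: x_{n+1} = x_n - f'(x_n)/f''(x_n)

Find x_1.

f(x) = x^2 - 4x
f'(x) = 2x + (-4), f''(x) = 2
Newton step: x_1 = x_0 - f'(x_0)/f''(x_0)
f'(0) = -4
x_1 = 0 - -4/2 = 2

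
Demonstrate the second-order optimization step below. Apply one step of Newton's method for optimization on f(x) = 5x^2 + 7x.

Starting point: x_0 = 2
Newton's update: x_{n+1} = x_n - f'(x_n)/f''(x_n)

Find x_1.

f(x) = 5x^2 + 7x
f'(x) = 10x + (7), f''(x) = 10
Newton step: x_1 = x_0 - f'(x_0)/f''(x_0)
f'(2) = 27
x_1 = 2 - 27/10 = -7/10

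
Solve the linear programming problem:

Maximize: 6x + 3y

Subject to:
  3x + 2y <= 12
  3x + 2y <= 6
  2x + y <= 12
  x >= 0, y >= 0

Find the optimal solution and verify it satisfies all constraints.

Feasible vertices: (0, 0), (0, 3), (2, 0)
Objective 6x + 3y at each vertex:
  (0, 0): 0
  (0, 3): 9
  (2, 0): 12
Maximum is 12 at (2, 0).
Verify constraints at (x, y) = (2, 0):
  3*2 + 2*0 = 6 <= 12
  3*2 + 2*0 = 6 <= 6 (active)
  2*2 + 1*0 = 4 <= 12
  x = 2 >= 0, y = 0 >= 0. All constraints satisfied.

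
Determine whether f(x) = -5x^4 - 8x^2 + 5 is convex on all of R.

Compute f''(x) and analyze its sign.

f(x) = -5x^4 - 8x^2 + 5
f'(x) = -20x^3 + -16x
f''(x) = -60x^2 + -16
f''(x) = -60x^2 + -16 <= -16 < 0 for all x
Therefore, f is concave on R.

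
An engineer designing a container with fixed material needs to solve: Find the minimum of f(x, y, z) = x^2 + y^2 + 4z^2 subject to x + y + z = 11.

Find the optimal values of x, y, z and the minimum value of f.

Using Lagrange multipliers on f = x^2 + y^2 + 4z^2 with constraint x + y + z = 11:
Conditions: 2*1*x = lambda, 2*1*y = lambda, 2*4*z = lambda
So x = lambda/2, y = lambda/2, z = lambda/8
Substituting into constraint: lambda * (9/8) = 11
lambda = 88/9
x = 44/9, y = 44/9, z = 11/9
Minimum value = 484/9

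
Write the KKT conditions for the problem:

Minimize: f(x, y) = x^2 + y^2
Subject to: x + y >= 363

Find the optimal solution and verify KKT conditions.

KKT conditions for min x^2 + y^2 s.t. x + y >= 363:
Stationarity: 2x = mu, 2y = mu
So x = y = mu/2.
Complementary slackness: mu*(x + y - 363) = 0
Primal feasibility: x + y >= 363; dual feasibility: mu >= 0
If mu = 0 then x = y = 0, but 0 + 0 < 363 is infeasible, so the constraint is active.
Constraint active: x + y = 2*(mu/2) = 363 => mu = 363
x = y = 363/2, f = 131769/2
Verify: stationarity 2*(363/2) = 363 = mu; primal 363/2 + 363/2 = 363 >= 363; dual mu = 363 >= 0; complementary slackness 363*(363 - 363) = 0. All KKT conditions hold.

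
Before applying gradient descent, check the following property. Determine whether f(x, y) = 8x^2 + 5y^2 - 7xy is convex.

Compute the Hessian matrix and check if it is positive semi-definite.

f(x,y) = 8x^2 + 5y^2 - 7xy
Hessian H = [[16, -7], [-7, 10]]
trace(H) = 26, det(H) = 111
Eigenvalues: (26 +/- sqrt(232)) / 2 = 20.62, 5.384
Since both eigenvalues > 0, f is convex.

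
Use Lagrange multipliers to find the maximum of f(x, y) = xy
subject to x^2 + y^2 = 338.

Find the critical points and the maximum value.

Lagrange conditions: y = 2*lambda*x and x = 2*lambda*y
If x = 0 then y = 0, violating the constraint, so x, y != 0.
Dividing: y/x = x/y => x^2 = y^2 => y = x or y = -x
Constraint: 2x^2 = 338 => x^2 = 169 => x = +/-13
Critical points: (13, 13), (-13, -13), (13, -13), (-13, 13)
  y = x:  xy = x^2 = 169  at (13, 13) and (-13, -13)
  y = -x: xy = -x^2 = -169 at (13, -13) and (-13, 13)
Maximum xy = 169 at (13, 13) and (-13, -13)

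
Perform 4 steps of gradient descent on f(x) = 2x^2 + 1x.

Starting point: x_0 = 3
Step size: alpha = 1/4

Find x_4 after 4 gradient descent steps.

f(x) = 2x^2 + 1x, f'(x) = 4x + (1)
Step 1: f'(3) = 13, x_1 = 3 - 1/4 * 13 = -1/4
Step 2: f'(-1/4) = 0, x_2 = -1/4 - 1/4 * 0 = -1/4
Step 3: f'(-1/4) = 0, x_3 = -1/4 - 1/4 * 0 = -1/4
Step 4: f'(-1/4) = 0, x_4 = -1/4 - 1/4 * 0 = -1/4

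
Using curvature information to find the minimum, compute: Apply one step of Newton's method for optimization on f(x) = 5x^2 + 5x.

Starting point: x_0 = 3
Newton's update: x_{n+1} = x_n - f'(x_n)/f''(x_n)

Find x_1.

f(x) = 5x^2 + 5x
f'(x) = 10x + (5), f''(x) = 10
Newton step: x_1 = x_0 - f'(x_0)/f''(x_0)
f'(3) = 35
x_1 = 3 - 35/10 = -1/2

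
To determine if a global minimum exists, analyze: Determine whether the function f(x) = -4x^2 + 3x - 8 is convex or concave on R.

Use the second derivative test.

f(x) = -4x^2 + 3x - 8
f'(x) = -8x + 3
f''(x) = -8
Since f''(x) = -8 < 0 for all x, f is concave on R.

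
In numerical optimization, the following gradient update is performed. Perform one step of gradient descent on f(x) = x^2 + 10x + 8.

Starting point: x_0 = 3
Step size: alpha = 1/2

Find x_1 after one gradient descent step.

f(x) = x^2 + 10x + 8
f'(x) = 2x + 10
f'(3) = 2*3 + (10) = 16
x_1 = x_0 - alpha * f'(x_0) = 3 - 1/2 * 16 = -5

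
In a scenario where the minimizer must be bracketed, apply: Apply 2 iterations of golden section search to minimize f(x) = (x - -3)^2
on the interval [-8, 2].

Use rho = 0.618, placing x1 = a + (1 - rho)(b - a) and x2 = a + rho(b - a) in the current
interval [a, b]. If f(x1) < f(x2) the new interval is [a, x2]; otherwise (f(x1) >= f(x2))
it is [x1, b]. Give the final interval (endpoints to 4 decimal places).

Golden section search for min of f(x) = (x - -3)^2 on [-8, 2].
Each step: x1 = a + (1 - rho)(b - a), x2 = a + rho(b - a); if f(x1) < f(x2) keep [a, x2], otherwise keep [x1, b].
Step 1: [-8.0000, 2.0000], x1=-4.1800 (f=1.3924), x2=-1.8200 (f=1.3924); f(x1) = f(x2) (tie, not '<') => keep [-4.1800, 2.0000]
Step 2: [-4.1800, 2.0000], x1=-1.8192 (f=1.3942), x2=-0.3608 (f=6.9656); f(x1) < f(x2) => keep [-4.1800, -0.3608]
Final interval: [-4.1800, -0.3608]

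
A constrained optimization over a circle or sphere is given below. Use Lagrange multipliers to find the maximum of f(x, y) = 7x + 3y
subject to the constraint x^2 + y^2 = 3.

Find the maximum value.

Set up Lagrange conditions: grad f = lambda * grad g
  7 = 2*lambda*x
  3 = 2*lambda*y
From these: x/y = 7/3, so x = 7t, y = 3t for some t.
Substitute into constraint: (7t)^2 + (3t)^2 = 3
  t^2 * 58 = 3
  t = sqrt(3/58)
Maximum = 7*x + 3*y = (7^2 + 3^2)*t = 58 * sqrt(3/58) = sqrt(174)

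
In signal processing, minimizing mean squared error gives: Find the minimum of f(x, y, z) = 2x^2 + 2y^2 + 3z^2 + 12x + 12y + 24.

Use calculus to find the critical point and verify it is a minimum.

f(x,y,z) = 2x^2 + 2y^2 + 3z^2 + 12x + 12y + 24
df/dx = 4x + (12) = 0 => x = -3
df/dy = 4y + (12) = 0 => y = -3
df/dz = 6z + (0) = 0 => z = 0
f(-3,-3,0) = 2*(-3)^2 + 2*(-3)^2 + 3*(0)^2 + 12*(-3) + 12*(-3) + 24 = -12
Hessian is diagonal with entries 4, 4, 6 > 0, confirmed minimum.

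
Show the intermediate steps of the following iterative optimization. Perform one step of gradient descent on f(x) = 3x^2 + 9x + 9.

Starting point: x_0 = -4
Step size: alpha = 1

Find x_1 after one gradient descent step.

f(x) = 3x^2 + 9x + 9
f'(x) = 6x + 9
f'(-4) = 6*-4 + (9) = -15
x_1 = x_0 - alpha * f'(x_0) = -4 - 1 * -15 = 11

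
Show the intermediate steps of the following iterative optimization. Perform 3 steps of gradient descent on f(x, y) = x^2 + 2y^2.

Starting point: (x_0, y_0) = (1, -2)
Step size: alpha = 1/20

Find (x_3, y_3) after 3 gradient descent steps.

f(x,y) = x^2 + 2y^2
grad_x = 2x + 0y, grad_y = 4y + 0x
Step 1: grad = (2, -8), (9/10, -8/5)
Step 2: grad = (9/5, -32/5), (81/100, -32/25)
Step 3: grad = (81/50, -128/25), (729/1000, -128/125)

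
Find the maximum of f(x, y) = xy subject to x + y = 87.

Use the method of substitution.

Substitute y = 87 - x into f(x,y) = xy:
g(x) = x(87 - x) = 87x - x^2
g'(x) = 87 - 2x = 0  =>  x = 87/2
y = 87 - 87/2 = 87/2
Maximum value = (87/2) * (87/2) = 7569/4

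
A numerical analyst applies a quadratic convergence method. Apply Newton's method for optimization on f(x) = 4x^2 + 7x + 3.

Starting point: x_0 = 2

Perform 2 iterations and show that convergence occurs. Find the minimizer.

f(x) = 4x^2 + 7x + 3, f'(x) = 8x + (7), f''(x) = 8
Step 1: f'(2) = 23, x_1 = 2 - 23/8 = -7/8
Step 2: f'(-7/8) = 0, x_2 = -7/8 (converged)
Newton's method converges in 1 step for quadratics.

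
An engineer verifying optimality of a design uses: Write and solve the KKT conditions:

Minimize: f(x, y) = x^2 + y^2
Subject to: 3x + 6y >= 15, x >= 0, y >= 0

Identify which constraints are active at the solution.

KKT conditions for min x^2 + y^2 s.t. 3x + 6y >= 15, x >= 0, y >= 0:
Stationarity: 2x = mu*3 + mu_x, 2y = mu*6 + mu_y, with mu, mu_x, mu_y >= 0
Complementary slackness: mu*(3x + 6y - 15) = 0, mu_x*x = 0, mu_y*y = 0
(0, 0) is infeasible (3*0 + 6*0 < 15), so if mu = 0 stationarity would force x = mu_x/2 >= 0, y = mu_y/2 >= 0 with mu_x*x = mu_y*y = 0, i.e. x = y = 0: contradiction. Hence mu > 0 and 3x + 6y = 15 is active.
Try x > 0, y > 0 (so mu_x = mu_y = 0): x = 3*mu/2, y = 6*mu/2
Substitute: 3*(3*mu/2) + 6*(6*mu/2) = 15
  mu*45/2 = 15 => mu = 2/3
x* = 1 > 0, y* = 2 > 0, consistent with mu_x = mu_y = 0.
f is convex and the constraints are linear, so this KKT point is the global minimum.
f* = 5
Active constraints: 3x + 6y >= 15 (holds with equality, mu = 2/3 > 0); x >= 0 and y >= 0 are inactive (mu_x = mu_y = 0).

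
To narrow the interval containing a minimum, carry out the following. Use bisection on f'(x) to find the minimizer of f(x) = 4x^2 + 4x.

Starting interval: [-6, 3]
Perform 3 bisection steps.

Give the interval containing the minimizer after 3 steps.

Finding critical point of f(x) = 4x^2 + 4x using bisection on f'(x) = 8x + 4.
f'(x) = 0 when x = -1/2.
Starting interval: [-6, 3]
Step 1: mid = -3/2, f'(mid) = -8, new interval = [-3/2, 3]
Step 2: mid = 3/4, f'(mid) = 10, new interval = [-3/2, 3/4]
Step 3: mid = -3/8, f'(mid) = 1, new interval = [-3/2, -3/8]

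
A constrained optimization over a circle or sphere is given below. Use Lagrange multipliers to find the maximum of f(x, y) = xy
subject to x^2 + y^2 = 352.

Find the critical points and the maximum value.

Lagrange conditions: y = 2*lambda*x and x = 2*lambda*y
If x = 0 then y = 0, violating the constraint, so x, y != 0.
Dividing: y/x = x/y => x^2 = y^2 => y = x or y = -x
Constraint: 2x^2 = 352 => x^2 = 176 => x = +/-sqrt(176)
Critical points: (sqrt(176), sqrt(176)), (-sqrt(176), -sqrt(176)), (sqrt(176), -sqrt(176)), (-sqrt(176), sqrt(176))
  y = x:  xy = x^2 = 176  at (sqrt(176), sqrt(176)) and (-sqrt(176), -sqrt(176))
  y = -x: xy = -x^2 = -176 at (sqrt(176), -sqrt(176)) and (-sqrt(176), sqrt(176))
Maximum xy = 176 at (sqrt(176), sqrt(176)) and (-sqrt(176), -sqrt(176))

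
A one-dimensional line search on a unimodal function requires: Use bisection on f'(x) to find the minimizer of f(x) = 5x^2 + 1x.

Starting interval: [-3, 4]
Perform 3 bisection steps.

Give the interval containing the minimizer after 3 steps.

Finding critical point of f(x) = 5x^2 + 1x using bisection on f'(x) = 10x + 1.
f'(x) = 0 when x = -1/10.
Starting interval: [-3, 4]
Step 1: mid = 1/2, f'(mid) = 6, new interval = [-3, 1/2]
Step 2: mid = -5/4, f'(mid) = -23/2, new interval = [-5/4, 1/2]
Step 3: mid = -3/8, f'(mid) = -11/4, new interval = [-3/8, 1/2]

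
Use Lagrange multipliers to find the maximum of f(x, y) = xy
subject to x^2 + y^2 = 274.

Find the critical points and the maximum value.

Lagrange conditions: y = 2*lambda*x and x = 2*lambda*y
If x = 0 then y = 0, violating the constraint, so x, y != 0.
Dividing: y/x = x/y => x^2 = y^2 => y = x or y = -x
Constraint: 2x^2 = 274 => x^2 = 137 => x = +/-sqrt(137)
Critical points: (sqrt(137), sqrt(137)), (-sqrt(137), -sqrt(137)), (sqrt(137), -sqrt(137)), (-sqrt(137), sqrt(137))
  y = x:  xy = x^2 = 137  at (sqrt(137), sqrt(137)) and (-sqrt(137), -sqrt(137))
  y = -x: xy = -x^2 = -137 at (sqrt(137), -sqrt(137)) and (-sqrt(137), sqrt(137))
Maximum xy = 137 at (sqrt(137), sqrt(137)) and (-sqrt(137), -sqrt(137))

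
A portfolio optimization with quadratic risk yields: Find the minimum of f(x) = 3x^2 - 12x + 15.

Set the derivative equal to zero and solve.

f(x) = 3x^2 - 12x + 15
f'(x) = 6x + (-12) = 0
x = 12/6 = 2
f(2) = 3
Since f''(x) = 6 > 0, this is a minimum.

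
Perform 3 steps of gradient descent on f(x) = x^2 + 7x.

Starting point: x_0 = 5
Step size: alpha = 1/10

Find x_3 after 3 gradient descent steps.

f(x) = x^2 + 7x, f'(x) = 2x + (7)
Step 1: f'(5) = 17, x_1 = 5 - 1/10 * 17 = 33/10
Step 2: f'(33/10) = 68/5, x_2 = 33/10 - 1/10 * 68/5 = 97/50
Step 3: f'(97/50) = 272/25, x_3 = 97/50 - 1/10 * 272/25 = 213/250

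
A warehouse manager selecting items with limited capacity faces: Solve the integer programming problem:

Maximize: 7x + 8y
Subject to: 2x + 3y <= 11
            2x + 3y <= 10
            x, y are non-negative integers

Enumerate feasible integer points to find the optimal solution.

Constraint 1: 2x + 3y <= 11
Constraint 2: 2x + 3y <= 10
Feasible x range (need y >= 0): 0 <= x <= min(11/2, 10/2) => x in {0, ..., 5}.
Enumerate feasible integer points row by row (the coefficient of y is 8 > 0, so for each x the largest feasible y gives the best value):
  x = 0: y <= min((11 - 2*0)/3, (10 - 2*0)/3) => y in {0, ..., 3}; best 7*0 + 8*3 = 24
  x = 1: y <= min((11 - 2*1)/3, (10 - 2*1)/3) => y in {0, ..., 2}; best 7*1 + 8*2 = 23
  x = 2: y <= min((11 - 2*2)/3, (10 - 2*2)/3) => y in {0, ..., 2}; best 7*2 + 8*2 = 30
  x = 3: y <= min((11 - 2*3)/3, (10 - 2*3)/3) => y in {0, ..., 1}; best 7*3 + 8*1 = 29
  x = 4: y <= min((11 - 2*4)/3, (10 - 2*4)/3) => y in {0}; best 7*4 + 8*0 = 28
  x = 5: y <= min((11 - 2*5)/3, (10 - 2*5)/3) => y in {0}; best 7*5 + 8*0 = 35
The maximum 7x + 8y = 35 is achieved at x = 5, y = 0.
Check: 2*5 + 3*0 = 10 <= 11 and 2*5 + 3*0 = 10 <= 10.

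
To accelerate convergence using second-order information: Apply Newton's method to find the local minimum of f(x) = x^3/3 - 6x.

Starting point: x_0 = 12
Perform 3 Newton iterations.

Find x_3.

f(x) = x^3/3 - 6x
f'(x) = x^2 - 6, f''(x) = 2x
Newton update: x_{n+1} = x_n - (x_n^2 - 6)/(2*x_n)
Step 1: x_0 = 12, f'=138, f''=24, x_1 = 25/4
Step 2: x_1 = 25/4, f'=529/16, f''=25/2, x_2 = 721/200
Step 3: x_2 = 721/200, f'=279841/40000, f''=721/100, x_3 = 759841/288400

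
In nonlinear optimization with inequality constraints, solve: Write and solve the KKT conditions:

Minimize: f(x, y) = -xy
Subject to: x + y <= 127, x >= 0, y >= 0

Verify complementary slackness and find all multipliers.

Problem: min -xy s.t. x + y <= 127 (multiplier lambda), x >= 0 (mu_x), y >= 0 (mu_y)
KKT stationarity: -y + lambda - mu_x = 0, -x + lambda - mu_y = 0, with lambda, mu_x, mu_y >= 0
Complementary slackness: lambda*(x + y - 127) = 0, mu_x*x = 0, mu_y*y = 0
If lambda = 0: y = -mu_x <= 0 and x = -mu_y <= 0 force x = y = 0 with f = 0; but x = y = 127/2 is feasible with f = -16129/4 < 0, so this is not the minimum. Hence lambda > 0 and x + y = 127.
Try x > 0, y > 0 (so mu_x = mu_y = 0): y = lambda, x = lambda => x = y = lambda
x + y = 127 => 2*lambda = 127 => lambda = 127/2
x* = y* = 127/2 > 0, consistent with mu_x = mu_y = 0.
(Any feasible point with x = 0 or y = 0 has f = 0 > -16129/4, so the minimum is not on those boundaries.)
min(-xy) = -16129/4 (i.e. max xy = 16129/4)
Multipliers: lambda = 127/2, mu_x = 0, mu_y = 0
Complementary slackness: lambda*(x + y - 127) = 127/2*(127/2 + 127/2 - 127) = 0, mu_x*x = 0*127/2 = 0, mu_y*y = 0*127/2 = 0. Satisfied.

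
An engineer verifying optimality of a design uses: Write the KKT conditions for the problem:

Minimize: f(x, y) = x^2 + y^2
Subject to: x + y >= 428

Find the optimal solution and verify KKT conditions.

KKT conditions for min x^2 + y^2 s.t. x + y >= 428:
Stationarity: 2x = mu, 2y = mu
So x = y = mu/2.
Complementary slackness: mu*(x + y - 428) = 0
Primal feasibility: x + y >= 428; dual feasibility: mu >= 0
If mu = 0 then x = y = 0, but 0 + 0 < 428 is infeasible, so the constraint is active.
Constraint active: x + y = 2*(mu/2) = 428 => mu = 428
x = y = 214, f = 91592
Verify: stationarity 2*214 = 428 = mu; primal 214 + 214 = 428 >= 428; dual mu = 428 >= 0; complementary slackness 428*(428 - 428) = 0. All KKT conditions hold.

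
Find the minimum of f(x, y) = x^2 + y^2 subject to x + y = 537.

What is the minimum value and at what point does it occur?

Substitute y = 537 - x into f(x,y) = x^2 + y^2:
g(x) = x^2 + (537 - x)^2 = 2x^2 - 1074x + 288369
g'(x) = 4x - 1074 = 0  =>  x = 537/2
y = 537 - 537/2 = 537/2
Minimum value = (537/2)^2 + (537/2)^2 = 288369/2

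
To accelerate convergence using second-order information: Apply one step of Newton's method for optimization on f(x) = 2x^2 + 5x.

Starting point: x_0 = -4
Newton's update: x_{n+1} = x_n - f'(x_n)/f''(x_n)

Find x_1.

f(x) = 2x^2 + 5x
f'(x) = 4x + (5), f''(x) = 4
Newton step: x_1 = x_0 - f'(x_0)/f''(x_0)
f'(-4) = -11
x_1 = -4 - -11/4 = -5/4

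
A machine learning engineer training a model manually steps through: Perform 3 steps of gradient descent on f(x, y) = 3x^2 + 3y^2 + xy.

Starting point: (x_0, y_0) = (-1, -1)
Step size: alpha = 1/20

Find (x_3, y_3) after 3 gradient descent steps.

f(x,y) = 3x^2 + 3y^2 + xy
grad_x = 6x + 1y, grad_y = 6y + 1x
Step 1: grad = (-7, -7), (-13/20, -13/20)
Step 2: grad = (-91/20, -91/20), (-169/400, -169/400)
Step 3: grad = (-1183/400, -1183/400), (-2197/8000, -2197/8000)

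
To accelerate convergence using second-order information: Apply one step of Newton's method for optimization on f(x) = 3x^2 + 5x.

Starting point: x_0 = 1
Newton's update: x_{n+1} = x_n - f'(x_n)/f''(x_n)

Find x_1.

f(x) = 3x^2 + 5x
f'(x) = 6x + (5), f''(x) = 6
Newton step: x_1 = x_0 - f'(x_0)/f''(x_0)
f'(1) = 11
x_1 = 1 - 11/6 = -5/6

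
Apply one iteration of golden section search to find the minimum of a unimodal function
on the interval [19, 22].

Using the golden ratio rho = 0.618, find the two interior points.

Golden section search on [19, 22].
Golden ratio rho = 0.618 (approx).
Interior points:
  x_1 = 19 + (1-0.618)*3 = 20.1460
  x_2 = 19 + 0.618*3 = 20.8540
Compare f(x_1) and f(x_2) to determine which subinterval to keep.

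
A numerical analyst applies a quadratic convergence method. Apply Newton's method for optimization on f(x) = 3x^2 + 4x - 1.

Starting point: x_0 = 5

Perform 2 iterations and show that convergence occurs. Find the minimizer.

f(x) = 3x^2 + 4x - 1, f'(x) = 6x + (4), f''(x) = 6
Step 1: f'(5) = 34, x_1 = 5 - 34/6 = -2/3
Step 2: f'(-2/3) = 0, x_2 = -2/3 (converged)
Newton's method converges in 1 step for quadratics.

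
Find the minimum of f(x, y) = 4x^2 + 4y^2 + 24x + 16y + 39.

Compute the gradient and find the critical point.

f(x,y) = 4x^2 + 4y^2 + 24x + 16y + 39
df/dx = 8x + (24) = 0  =>  x = -3
df/dy = 8y + (16) = 0  =>  y = -2
f(-3, -2) = 4*(-3)^2 + 4*(-2)^2 + 24*(-3) + 16*(-2) + 39 = -13
Hessian is diagonal with entries 8, 8 > 0, so this is a minimum.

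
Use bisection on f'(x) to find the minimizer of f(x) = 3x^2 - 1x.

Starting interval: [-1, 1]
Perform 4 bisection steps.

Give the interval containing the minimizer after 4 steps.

Finding critical point of f(x) = 3x^2 - 1x using bisection on f'(x) = 6x + -1.
f'(x) = 0 when x = 1/6.
Starting interval: [-1, 1]
Step 1: mid = 0, f'(mid) = -1, new interval = [0, 1]
Step 2: mid = 1/2, f'(mid) = 2, new interval = [0, 1/2]
Step 3: mid = 1/4, f'(mid) = 1/2, new interval = [0, 1/4]
Step 4: mid = 1/8, f'(mid) = -1/4, new interval = [1/8, 1/4]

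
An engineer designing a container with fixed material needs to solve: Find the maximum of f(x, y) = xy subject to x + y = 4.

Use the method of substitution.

Substitute y = 4 - x into f(x,y) = xy:
g(x) = x(4 - x) = 4x - x^2
g'(x) = 4 - 2x = 0  =>  x = 2
y = 4 - 2 = 2
Maximum value = 2 * 2 = 4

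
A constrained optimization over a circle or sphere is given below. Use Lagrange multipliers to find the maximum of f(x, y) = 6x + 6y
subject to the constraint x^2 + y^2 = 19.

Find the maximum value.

Set up Lagrange conditions: grad f = lambda * grad g
  6 = 2*lambda*x
  6 = 2*lambda*y
From these: x/y = 6/6, so x = 6t, y = 6t for some t.
Substitute into constraint: (6t)^2 + (6t)^2 = 19
  t^2 * 72 = 19
  t = sqrt(19/72)
Maximum = 6*x + 6*y = (6^2 + 6^2)*t = 72 * sqrt(19/72) = sqrt(1368)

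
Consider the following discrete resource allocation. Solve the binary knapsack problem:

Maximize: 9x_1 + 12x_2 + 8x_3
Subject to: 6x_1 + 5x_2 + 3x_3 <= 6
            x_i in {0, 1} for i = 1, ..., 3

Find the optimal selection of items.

Items: item 1 (v=9, w=6), item 2 (v=12, w=5), item 3 (v=8, w=3)
Capacity: 6
Checking all 8 subsets (w = total weight, v = total value):
  {}: w = 0, v = 0
  {1}: w = 6, v = 9
  {2}: w = 5, v = 12
  {3}: w = 3, v = 8
  {1, 2}: w = 11 > 6, infeasible
  {1, 3}: w = 9 > 6, infeasible
  {2, 3}: w = 8 > 6, infeasible
  {1, 2, 3}: w = 14 > 6, infeasible
Best feasible subset: items [2]
Total weight: 5 <= 6, total value: 12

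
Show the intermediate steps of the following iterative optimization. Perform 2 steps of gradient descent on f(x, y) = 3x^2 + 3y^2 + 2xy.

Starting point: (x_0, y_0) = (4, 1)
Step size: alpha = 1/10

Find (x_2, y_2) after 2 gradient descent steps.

f(x,y) = 3x^2 + 3y^2 + 2xy
grad_x = 6x + 2y, grad_y = 6y + 2x
Step 1: grad = (26, 14), (7/5, -2/5)
Step 2: grad = (38/5, 2/5), (16/25, -11/25)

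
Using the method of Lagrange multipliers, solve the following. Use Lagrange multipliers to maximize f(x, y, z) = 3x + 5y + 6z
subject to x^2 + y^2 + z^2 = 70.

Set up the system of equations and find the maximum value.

Lagrange conditions: 3 = 2*lambda*x, 5 = 2*lambda*y, 6 = 2*lambda*z
So x:3 = y:5 = z:6, i.e. x = 3t, y = 5t, z = 6t
Constraint: t^2*(3^2 + 5^2 + 6^2) = 70
  t^2 * 70 = 70  =>  t = sqrt(1)
Maximum = 3*3t + 5*5t + 6*6t = 70*sqrt(1) = 70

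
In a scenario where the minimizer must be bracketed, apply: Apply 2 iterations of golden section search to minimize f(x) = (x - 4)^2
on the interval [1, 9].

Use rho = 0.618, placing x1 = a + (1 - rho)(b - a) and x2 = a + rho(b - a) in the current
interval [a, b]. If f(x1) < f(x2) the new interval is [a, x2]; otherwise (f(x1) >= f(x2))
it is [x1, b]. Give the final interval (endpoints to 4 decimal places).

Golden section search for min of f(x) = (x - 4)^2 on [1, 9].
Each step: x1 = a + (1 - rho)(b - a), x2 = a + rho(b - a); if f(x1) < f(x2) keep [a, x2], otherwise keep [x1, b].
Step 1: [1.0000, 9.0000], x1=4.0560 (f=0.0031), x2=5.9440 (f=3.7791); f(x1) < f(x2) => keep [1.0000, 5.9440]
Step 2: [1.0000, 5.9440], x1=2.8886 (f=1.2352), x2=4.0554 (f=0.0031); f(x1) > f(x2) => keep [2.8886, 5.9440]
Final interval: [2.8886, 5.9440]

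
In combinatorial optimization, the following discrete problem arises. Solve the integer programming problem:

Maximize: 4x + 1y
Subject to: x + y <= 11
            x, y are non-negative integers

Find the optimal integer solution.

Objective: 4x + 1y, constraint: x + y <= 11
Coefficient of x is 4 >= coefficient of y is 1, so allocate the entire budget to x.
Optimal: x = 11, y = 0, value = 44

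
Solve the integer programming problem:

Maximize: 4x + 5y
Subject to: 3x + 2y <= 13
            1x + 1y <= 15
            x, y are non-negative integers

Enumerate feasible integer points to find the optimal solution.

Constraint 1: 3x + 2y <= 13
Constraint 2: 1x + 1y <= 15
Feasible x range (need y >= 0): 0 <= x <= min(13/3, 15/1) => x in {0, ..., 4}.
Enumerate feasible integer points row by row (the coefficient of y is 5 > 0, so for each x the largest feasible y gives the best value):
  x = 0: y <= min((13 - 3*0)/2, (15 - 1*0)/1) => y in {0, ..., 6}; best 4*0 + 5*6 = 30
  x = 1: y <= min((13 - 3*1)/2, (15 - 1*1)/1) => y in {0, ..., 5}; best 4*1 + 5*5 = 29
  x = 2: y <= min((13 - 3*2)/2, (15 - 1*2)/1) => y in {0, ..., 3}; best 4*2 + 5*3 = 23
  x = 3: y <= min((13 - 3*3)/2, (15 - 1*3)/1) => y in {0, ..., 2}; best 4*3 + 5*2 = 22
  x = 4: y <= min((13 - 3*4)/2, (15 - 1*4)/1) => y in {0}; best 4*4 + 5*0 = 16
The maximum 4x + 5y = 30 is achieved at x = 0, y = 6.
Check: 3*0 + 2*6 = 12 <= 13 and 1*0 + 1*6 = 6 <= 15.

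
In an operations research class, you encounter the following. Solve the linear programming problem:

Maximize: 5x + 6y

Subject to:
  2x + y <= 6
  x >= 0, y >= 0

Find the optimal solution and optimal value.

The feasible region has vertices at [(0, 0), (3, 0), (0, 6)].
Checking objective 5x + 6y at each vertex:
  (0, 0): 5*0 + 6*0 = 0
  (3, 0): 5*3 + 6*0 = 15
  (0, 6): 5*0 + 6*6 = 36
Maximum is 36 at (0, 6).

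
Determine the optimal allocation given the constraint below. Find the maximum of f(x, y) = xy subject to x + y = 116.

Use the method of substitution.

Substitute y = 116 - x into f(x,y) = xy:
g(x) = x(116 - x) = 116x - x^2
g'(x) = 116 - 2x = 0  =>  x = 58
y = 116 - 58 = 58
Maximum value = 58 * 58 = 3364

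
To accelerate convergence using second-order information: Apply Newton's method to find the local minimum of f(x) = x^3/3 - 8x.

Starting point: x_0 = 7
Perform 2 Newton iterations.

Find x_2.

f(x) = x^3/3 - 8x
f'(x) = x^2 - 8, f''(x) = 2x
Newton update: x_{n+1} = x_n - (x_n^2 - 8)/(2*x_n)
Step 1: x_0 = 7, f'=41, f''=14, x_1 = 57/14
Step 2: x_1 = 57/14, f'=1681/196, f''=57/7, x_2 = 4817/1596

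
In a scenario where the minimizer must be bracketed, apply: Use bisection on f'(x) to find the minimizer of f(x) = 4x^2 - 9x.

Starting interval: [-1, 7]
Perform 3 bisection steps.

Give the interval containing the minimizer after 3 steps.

Finding critical point of f(x) = 4x^2 - 9x using bisection on f'(x) = 8x + -9.
f'(x) = 0 when x = 9/8.
Starting interval: [-1, 7]
Step 1: mid = 3, f'(mid) = 15, new interval = [-1, 3]
Step 2: mid = 1, f'(mid) = -1, new interval = [1, 3]
Step 3: mid = 2, f'(mid) = 7, new interval = [1, 2]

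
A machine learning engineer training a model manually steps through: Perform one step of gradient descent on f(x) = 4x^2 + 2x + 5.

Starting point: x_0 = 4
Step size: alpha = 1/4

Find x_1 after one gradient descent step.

f(x) = 4x^2 + 2x + 5
f'(x) = 8x + 2
f'(4) = 8*4 + (2) = 34
x_1 = x_0 - alpha * f'(x_0) = 4 - 1/4 * 34 = -9/2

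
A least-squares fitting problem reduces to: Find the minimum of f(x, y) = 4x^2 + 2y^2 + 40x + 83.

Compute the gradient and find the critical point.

f(x,y) = 4x^2 + 2y^2 + 40x + 83
df/dx = 8x + (40) = 0  =>  x = -5
df/dy = 4y + (0) = 0  =>  y = 0
f(-5, 0) = 4*(-5)^2 + 2*(0)^2 + 40*(-5) + 83 = -17
Hessian is diagonal with entries 8, 4 > 0, so this is a minimum.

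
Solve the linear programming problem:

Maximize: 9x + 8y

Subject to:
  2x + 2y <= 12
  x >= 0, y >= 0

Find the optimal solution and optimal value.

The feasible region has vertices at [(0, 0), (6, 0), (0, 6)].
Checking objective 9x + 8y at each vertex:
  (0, 0): 9*0 + 8*0 = 0
  (6, 0): 9*6 + 8*0 = 54
  (0, 6): 9*0 + 8*6 = 48
Maximum is 54 at (6, 0).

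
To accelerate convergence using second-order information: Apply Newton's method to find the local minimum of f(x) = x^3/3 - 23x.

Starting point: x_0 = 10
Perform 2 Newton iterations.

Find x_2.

f(x) = x^3/3 - 23x
f'(x) = x^2 - 23, f''(x) = 2x
Newton update: x_{n+1} = x_n - (x_n^2 - 23)/(2*x_n)
Step 1: x_0 = 10, f'=77, f''=20, x_1 = 123/20
Step 2: x_1 = 123/20, f'=5929/400, f''=123/10, x_2 = 24329/4920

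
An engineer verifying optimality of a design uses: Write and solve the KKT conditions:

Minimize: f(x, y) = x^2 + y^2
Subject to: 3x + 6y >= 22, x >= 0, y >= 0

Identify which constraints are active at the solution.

KKT conditions for min x^2 + y^2 s.t. 3x + 6y >= 22, x >= 0, y >= 0:
Stationarity: 2x = mu*3 + mu_x, 2y = mu*6 + mu_y, with mu, mu_x, mu_y >= 0
Complementary slackness: mu*(3x + 6y - 22) = 0, mu_x*x = 0, mu_y*y = 0
(0, 0) is infeasible (3*0 + 6*0 < 22), so if mu = 0 stationarity would force x = mu_x/2 >= 0, y = mu_y/2 >= 0 with mu_x*x = mu_y*y = 0, i.e. x = y = 0: contradiction. Hence mu > 0 and 3x + 6y = 22 is active.
Try x > 0, y > 0 (so mu_x = mu_y = 0): x = 3*mu/2, y = 6*mu/2
Substitute: 3*(3*mu/2) + 6*(6*mu/2) = 22
  mu*45/2 = 22 => mu = 44/45
x* = 22/15 > 0, y* = 44/15 > 0, consistent with mu_x = mu_y = 0.
f is convex and the constraints are linear, so this KKT point is the global minimum.
f* = 484/45
Active constraints: 3x + 6y >= 22 (holds with equality, mu = 44/45 > 0); x >= 0 and y >= 0 are inactive (mu_x = mu_y = 0).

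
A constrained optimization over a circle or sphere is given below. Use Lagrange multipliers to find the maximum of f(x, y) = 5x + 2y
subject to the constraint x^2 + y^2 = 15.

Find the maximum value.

Set up Lagrange conditions: grad f = lambda * grad g
  5 = 2*lambda*x
  2 = 2*lambda*y
From these: x/y = 5/2, so x = 5t, y = 2t for some t.
Substitute into constraint: (5t)^2 + (2t)^2 = 15
  t^2 * 29 = 15
  t = sqrt(15/29)
Maximum = 5*x + 2*y = (5^2 + 2^2)*t = 29 * sqrt(15/29) = sqrt(435)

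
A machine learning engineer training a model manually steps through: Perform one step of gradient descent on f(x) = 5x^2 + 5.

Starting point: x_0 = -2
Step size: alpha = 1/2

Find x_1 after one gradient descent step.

f(x) = 5x^2 + 5
f'(x) = 10x + 0
f'(-2) = 10*-2 + (0) = -20
x_1 = x_0 - alpha * f'(x_0) = -2 - 1/2 * -20 = 8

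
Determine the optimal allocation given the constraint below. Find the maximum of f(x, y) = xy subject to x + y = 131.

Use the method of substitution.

Substitute y = 131 - x into f(x,y) = xy:
g(x) = x(131 - x) = 131x - x^2
g'(x) = 131 - 2x = 0  =>  x = 131/2
y = 131 - 131/2 = 131/2
Maximum value = (131/2) * (131/2) = 17161/4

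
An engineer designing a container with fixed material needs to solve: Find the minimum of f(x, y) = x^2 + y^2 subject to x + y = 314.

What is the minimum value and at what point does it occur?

Substitute y = 314 - x into f(x,y) = x^2 + y^2:
g(x) = x^2 + (314 - x)^2 = 2x^2 - 628x + 98596
g'(x) = 4x - 628 = 0  =>  x = 157
y = 314 - 157 = 157
Minimum value = 157^2 + 157^2 = 49298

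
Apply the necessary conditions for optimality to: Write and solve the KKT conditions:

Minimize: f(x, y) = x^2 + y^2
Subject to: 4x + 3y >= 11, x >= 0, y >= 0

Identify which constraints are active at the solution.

KKT conditions for min x^2 + y^2 s.t. 4x + 3y >= 11, x >= 0, y >= 0:
Stationarity: 2x = mu*4 + mu_x, 2y = mu*3 + mu_y, with mu, mu_x, mu_y >= 0
Complementary slackness: mu*(4x + 3y - 11) = 0, mu_x*x = 0, mu_y*y = 0
(0, 0) is infeasible (4*0 + 3*0 < 11), so if mu = 0 stationarity would force x = mu_x/2 >= 0, y = mu_y/2 >= 0 with mu_x*x = mu_y*y = 0, i.e. x = y = 0: contradiction. Hence mu > 0 and 4x + 3y = 11 is active.
Try x > 0, y > 0 (so mu_x = mu_y = 0): x = 4*mu/2, y = 3*mu/2
Substitute: 4*(4*mu/2) + 3*(3*mu/2) = 11
  mu*25/2 = 11 => mu = 22/25
x* = 44/25 > 0, y* = 33/25 > 0, consistent with mu_x = mu_y = 0.
f is convex and the constraints are linear, so this KKT point is the global minimum.
f* = 121/25
Active constraints: 4x + 3y >= 11 (holds with equality, mu = 22/25 > 0); x >= 0 and y >= 0 are inactive (mu_x = mu_y = 0).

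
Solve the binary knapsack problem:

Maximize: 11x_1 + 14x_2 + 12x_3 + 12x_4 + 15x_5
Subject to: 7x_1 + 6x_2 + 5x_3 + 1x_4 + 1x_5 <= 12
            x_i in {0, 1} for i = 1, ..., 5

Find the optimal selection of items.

Items: item 1 (v=11, w=7), item 2 (v=14, w=6), item 3 (v=12, w=5), item 4 (v=12, w=1), item 5 (v=15, w=1)
Capacity: 12
Checking all 32 subsets (w = total weight, v = total value):
  {}: w = 0, v = 0
  {1}: w = 7, v = 11
  {2}: w = 6, v = 14
  {3}: w = 5, v = 12
  {4}: w = 1, v = 12
  {5}: w = 1, v = 15
  {1, 2}: w = 13 > 12, infeasible
  {1, 3}: w = 12, v = 23
  {1, 4}: w = 8, v = 23
  {1, 5}: w = 8, v = 26
  {2, 3}: w = 11, v = 26
  {2, 4}: w = 7, v = 26
  {2, 5}: w = 7, v = 29
  {3, 4}: w = 6, v = 24
  {3, 5}: w = 6, v = 27
  {4, 5}: w = 2, v = 27
  {1, 2, 3}: w = 18 > 12, infeasible
  {1, 2, 4}: w = 14 > 12, infeasible
  {1, 2, 5}: w = 14 > 12, infeasible
  {1, 3, 4}: w = 13 > 12, infeasible
  {1, 3, 5}: w = 13 > 12, infeasible
  {1, 4, 5}: w = 9, v = 38
  {2, 3, 4}: w = 12, v = 38
  {2, 3, 5}: w = 12, v = 41
  {2, 4, 5}: w = 8, v = 41
  {3, 4, 5}: w = 7, v = 39
  {1, 2, 3, 4}: w = 19 > 12, infeasible
  {1, 2, 3, 5}: w = 19 > 12, infeasible
  {1, 2, 4, 5}: w = 15 > 12, infeasible
  {1, 3, 4, 5}: w = 14 > 12, infeasible
  {2, 3, 4, 5}: w = 13 > 12, infeasible
  {1, 2, 3, 4, 5}: w = 20 > 12, infeasible
Best feasible subset: items [2, 3, 5]
(The same value 41 is also attained by {2, 4, 5}.)
Total weight: 12 <= 12, total value: 41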